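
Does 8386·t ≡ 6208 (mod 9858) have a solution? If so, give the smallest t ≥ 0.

853

gcd(8386, 9858) = 2, and 2 | 6208, so solutions exist.
Divide through by 2: 4193·t = 3104 (mod 4929).
4193⁻¹ ≡ 221 (mod 4929).
t ≡ 221·3104 ≡ 853 (mod 4929).
The smallest non-negative solution is t = 853.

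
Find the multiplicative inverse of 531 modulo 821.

821 = 1×531 + 290
531 = 1×290 + 241
290 = 1×241 + 49
241 = 4×49 + 45
49 = 1×45 + 4
45 = 11×4 + 1
4 = 4×1 + 0
gcd(531, 821) = 1, so the inverse exists.
Back-substitute for 1:
1 = 1×45 − 11×4
  = −11×49 + 12×45
  = 12×241 − 59×49
  = −59×290 + 71×241
  = 71×531 − 130×290
  = −130×821 + 201×531
So 531⁻¹ ≡ 201 (mod 821).

201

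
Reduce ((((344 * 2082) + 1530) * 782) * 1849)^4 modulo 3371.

344 * 2082 = 716208 ≡ 1556 (mod 3371)
1556 + 1530 = 3086
3086 * 782 = 2413252 ≡ 2987 (mod 3371)
2987 * 1849 = 5522963 ≡ 1265 (mod 3371)
(1265)^4 ≡ 2184 (mod 3371)

2184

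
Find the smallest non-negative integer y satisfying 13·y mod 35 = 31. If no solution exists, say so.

32

gcd(13, 35) = 1, so a unique solution mod 35 exists.
13⁻¹ ≡ 27 (mod 35).
y ≡ 27·31 ≡ 32 (mod 35).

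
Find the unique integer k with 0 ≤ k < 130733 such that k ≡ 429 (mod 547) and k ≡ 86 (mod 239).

103812

547⁻¹ mod 239: 547·97 ≡ 1 (mod 239), so 547⁻¹ ≡ 97.
k = 429 + 547·((86 − 429)·97 mod 239) = 429 + 547·189 = 103812.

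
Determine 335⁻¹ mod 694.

665

694 = 2·335 + 24
335 = 13·24 + 23
24 = 1·23 + 1
23 = 23·1 + 0
gcd(335, 694) = 1, so the inverse exists.
Back-substitute for 1:
1 = 1·24 − 1·23
  = −1·335 + 14·24
  = 14·694 − 29·335
So 335⁻¹ ≡ −29 ≡ 665 (mod 694).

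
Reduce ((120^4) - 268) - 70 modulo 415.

(120)^4 ≡ 270 (mod 415)
270 - 268 = 2
2 - 70 = -68 ≡ 347 (mod 415)

347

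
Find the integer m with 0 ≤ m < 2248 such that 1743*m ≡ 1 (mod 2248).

Run the extended Euclidean algorithm:
2248 = 1×1743 + 505
1743 = 3×505 + 228
505 = 2×228 + 49
228 = 4×49 + 32
49 = 1×32 + 17
32 = 1×17 + 15
17 = 1×15 + 2
15 = 7×2 + 1
2 = 2×1 + 0
gcd(1743, 2248) = 1, so the inverse exists.
Bézout: 1 = −818×2248 + 1055×1743.
So 1743⁻¹ ≡ 1055 (mod 2248).

1055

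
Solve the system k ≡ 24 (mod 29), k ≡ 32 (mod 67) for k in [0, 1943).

29⁻¹ mod 67: 29*37 ≡ 1 (mod 67), so 29⁻¹ ≡ 37.
k = 24 + 29*((32 − 24)*37 mod 67) = 24 + 29*28 = 836.

836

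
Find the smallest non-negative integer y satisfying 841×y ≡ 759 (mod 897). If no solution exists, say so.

483

gcd(841, 897) = 1, so a unique solution mod 897 exists.
841⁻¹ ≡ 16 (mod 897).
y ≡ 16×759 ≡ 483 (mod 897).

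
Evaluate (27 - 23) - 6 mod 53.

27 - 23 = 4
4 - 6 = -2 ≡ 51 (mod 53)

51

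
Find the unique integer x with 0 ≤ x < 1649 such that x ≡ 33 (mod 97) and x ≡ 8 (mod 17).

97⁻¹ mod 17: 97*10 ≡ 1 (mod 17), so 97⁻¹ ≡ 10.
x = 33 + 97*((8 − 33)*10 mod 17) = 33 + 97*5 = 518.

518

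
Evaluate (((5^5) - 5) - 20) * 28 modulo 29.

(5)^5 ≡ 22 (mod 29)
22 - 5 = 17
17 - 20 = -3 ≡ 26 (mod 29)
26 * 28 = 728 ≡ 3 (mod 29)

3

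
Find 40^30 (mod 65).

40

Compute successive squares:
30 in binary is 11110, i.e. 30 = 16 + 8 + 4 + 2.
40^1 ≡ 40 (mod 65)
40^2 ≡ 40^2 = 1600 ≡ 40 (mod 65)
40^4 ≡ 40^2 = 1600 ≡ 40 (mod 65)
40^8 ≡ 40^2 = 1600 ≡ 40 (mod 65)
40^16 ≡ 40^2 = 1600 ≡ 40 (mod 65)
40^30 = 40^16 · 40^8 · 40^4 · 40^2 ≡ 40 · 40 · 40 · 40 (mod 65).
Accumulate the product:
40 · 40 = 1600 ≡ 40
40 · 40 = 1600 ≡ 40
40 · 40 = 1600 ≡ 40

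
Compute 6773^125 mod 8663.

4038

Using repeated squaring:
125 in binary is 1111101, i.e. 125 = 64 + 32 + 16 + 8 + 4 + 1.
6773^1 ≡ 6773 (mod 8663)
6773^2 ≡ 6773^2 = 45873529 ≡ 2944 (mod 8663)
6773^4 ≡ 2944^2 = 8667136 ≡ 4136 (mod 8663)
6773^8 ≡ 4136^2 = 17106496 ≡ 5734 (mod 8663)
6773^16 ≡ 5734^2 = 32878756 ≡ 2671 (mod 8663)
6773^32 ≡ 2671^2 = 7134241 ≡ 4592 (mod 8663)
6773^64 ≡ 4592^2 = 21086464 ≡ 722 (mod 8663)
6773^125 = 6773^64 * 6773^32 * 6773^16 * 6773^8 * 6773^4 * 6773^1 ≡ 722 * 4592 * 2671 * 5734 * 4136 * 6773 (mod 8663).
Accumulate the product:
722 * 4592 = 3315424 ≡ 6158
6158 * 2671 = 16448018 ≡ 5644
5644 * 5734 = 32362696 ≡ 6391
6391 * 4136 = 26433176 ≡ 2363
2363 * 6773 = 16004599 ≡ 4038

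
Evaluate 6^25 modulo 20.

16

By square-and-multiply:
6^1 ≡ 6 (mod 20)
6^2 ≡ 6^2 = 36 ≡ 16 (mod 20)
6^4 ≡ 16^2 = 256 ≡ 16 (mod 20)
6^8 ≡ 16^2 = 256 ≡ 16 (mod 20)
6^16 ≡ 16^2 = 256 ≡ 16 (mod 20)
6^25 = 6^16 × 6^8 × 6^1 ≡ 16 × 16 × 6 (mod 20).
Accumulate the product:
16 × 16 = 256 ≡ 16
16 × 6 = 96 ≡ 16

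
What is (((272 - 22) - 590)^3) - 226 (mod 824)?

272 - 22 = 250
250 - 590 = -340 ≡ 484 (mod 824)
(484)^3 ≡ 800 (mod 824)
800 - 226 = 574

574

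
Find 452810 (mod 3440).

452810 = 131×3440 + 2170, so 452810 ≡ 2170 (mod 3440).

2170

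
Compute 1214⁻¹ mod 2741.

1226

Apply the Euclidean algorithm and back-substitute:
2741 = 2·1214 + 313
1214 = 3·313 + 275
313 = 1·275 + 38
275 = 7·38 + 9
38 = 4·9 + 2
9 = 4·2 + 1
2 = 2·1 + 0
gcd(1214, 2741) = 1, so the inverse exists.
Bézout: 1 = −543·2741 + 1226·1214.
So 1214⁻¹ ≡ 1226 (mod 2741).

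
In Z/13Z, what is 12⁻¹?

12

13 = 1×12 + 1
12 = 12×1 + 0
gcd(12, 13) = 1, so the inverse exists.
Back-substitute for 1:
1 = 1×13 − 1×12
So 12⁻¹ ≡ −1 ≡ 12 (mod 13).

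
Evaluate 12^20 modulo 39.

27

By square-and-multiply:
20 in binary is 10100, i.e. 20 = 16 + 4.
12^1 ≡ 12 (mod 39)
12^2 ≡ 12^2 = 144 ≡ 27 (mod 39)
12^4 ≡ 27^2 = 729 ≡ 27 (mod 39)
12^8 ≡ 27^2 = 729 ≡ 27 (mod 39)
12^16 ≡ 27^2 = 729 ≡ 27 (mod 39)
12^20 = 12^16 × 12^4 ≡ 27 × 27 (mod 39).
27 × 27 = 729 ≡ 27 (mod 39).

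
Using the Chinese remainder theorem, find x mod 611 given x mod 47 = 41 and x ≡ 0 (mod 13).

182

47⁻¹ mod 13: 47·5 ≡ 1 (mod 13), so 47⁻¹ ≡ 5.
x = 41 + 47·((0 − 41)·5 mod 13) = 41 + 47·3 = 182.
Check: 182 mod 47 = 41, 182 mod 13 = 0. ✓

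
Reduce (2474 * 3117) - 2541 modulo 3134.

2474 * 3117 = 7711458 ≡ 1818 (mod 3134)
1818 - 2541 = -723 ≡ 2411 (mod 3134)

2411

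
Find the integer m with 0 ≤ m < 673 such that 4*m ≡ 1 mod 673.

673 = 168·4 + 1
4 = 4·1 + 0
gcd(4, 673) = 1, so the inverse exists.
Back-substitute for 1:
1 = 1·673 − 168·4
So 4⁻¹ ≡ −168 ≡ 505 (mod 673).

505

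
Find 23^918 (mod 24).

918 in binary is 1110010110, i.e. 918 = 512 + 256 + 128 + 16 + 4 + 2.
23^1 ≡ 23 (mod 24)
23^2 ≡ 23^2 = 529 ≡ 1 (mod 24)
23^4 ≡ 1^2 = 1 (mod 24)
23^8 ≡ 1^2 = 1 (mod 24)
23^16 ≡ 1^2 = 1 (mod 24)
23^32 ≡ 1^2 = 1 (mod 24)
23^64 ≡ 1^2 = 1 (mod 24)
23^128 ≡ 1^2 = 1 (mod 24)
23^256 ≡ 1^2 = 1 (mod 24)
23^512 ≡ 1^2 = 1 (mod 24)
23^918 = 23^512 × 23^256 × 23^128 × 23^16 × 23^4 × 23^2 ≡ 1 × 1 × 1 × 1 × 1 × 1 (mod 24).
Accumulate the product:
1 × 1 = 1
1 × 1 = 1
1 × 1 = 1
1 × 1 = 1
1 × 1 = 1

1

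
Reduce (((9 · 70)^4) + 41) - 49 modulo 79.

9 · 70 = 630 ≡ 77 (mod 79)
(77)^4 ≡ 16 (mod 79)
16 + 41 = 57
57 - 49 = 8

8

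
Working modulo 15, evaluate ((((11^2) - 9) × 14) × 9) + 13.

(11)^2 ≡ 1 (mod 15)
1 - 9 = -8 ≡ 7 (mod 15)
7 × 14 = 98 ≡ 8 (mod 15)
8 × 9 = 72 ≡ 12 (mod 15)
12 + 13 = 25 ≡ 10 (mod 15)

10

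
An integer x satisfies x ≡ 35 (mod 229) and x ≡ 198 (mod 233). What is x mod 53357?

30721

229⁻¹ mod 233: 229·58 ≡ 1 (mod 233), so 229⁻¹ ≡ 58.
x = 35 + 229·((198 − 35)·58 mod 233) = 35 + 229·134 = 30721.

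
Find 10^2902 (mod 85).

By square-and-multiply:
10^1 ≡ 10 (mod 85)
10^2 ≡ 10^2 = 100 ≡ 15 (mod 85)
10^4 ≡ 15^2 = 225 ≡ 55 (mod 85)
10^8 ≡ 55^2 = 3025 ≡ 50 (mod 85)
10^16 ≡ 50^2 = 2500 ≡ 35 (mod 85)
10^32 ≡ 35^2 = 1225 ≡ 35 (mod 85)
10^64 ≡ 35^2 = 1225 ≡ 35 (mod 85)
10^128 ≡ 35^2 = 1225 ≡ 35 (mod 85)
10^256 ≡ 35^2 = 1225 ≡ 35 (mod 85)
10^512 ≡ 35^2 = 1225 ≡ 35 (mod 85)
10^1024 ≡ 35^2 = 1225 ≡ 35 (mod 85)
10^2048 ≡ 35^2 = 1225 ≡ 35 (mod 85)
10^2902 = 10^2048 × 10^512 × 10^256 × 10^64 × 10^16 × 10^4 × 10^2 ≡ 35 × 35 × 35 × 35 × 35 × 55 × 15 (mod 85).
Accumulate the product:
35 × 35 = 1225 ≡ 35
35 × 35 = 1225 ≡ 35
35 × 35 = 1225 ≡ 35
35 × 35 = 1225 ≡ 35
35 × 55 = 1925 ≡ 55
55 × 15 = 825 ≡ 60

60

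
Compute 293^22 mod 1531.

1074

Compute successive squares:
22 in binary is 10110, i.e. 22 = 16 + 4 + 2.
293^1 ≡ 293 (mod 1531)
293^2 ≡ 293^2 = 85849 ≡ 113 (mod 1531)
293^4 ≡ 113^2 = 12769 ≡ 521 (mod 1531)
293^8 ≡ 521^2 = 271441 ≡ 454 (mod 1531)
293^16 ≡ 454^2 = 206116 ≡ 962 (mod 1531)
293^22 = 293^16 * 293^4 * 293^2 ≡ 962 * 521 * 113 (mod 1531).
Accumulate the product:
962 * 521 = 501202 ≡ 565
565 * 113 = 63845 ≡ 1074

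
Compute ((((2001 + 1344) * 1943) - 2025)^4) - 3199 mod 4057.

2001 + 1344 = 3345
3345 * 1943 = 6499335 ≡ 21 (mod 4057)
21 - 2025 = -2004 ≡ 2053 (mod 4057)
(2053)^4 ≡ 1002 (mod 4057)
1002 - 3199 = -2197 ≡ 1860 (mod 4057)

1860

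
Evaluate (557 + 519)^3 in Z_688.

557 + 519 = 1076 ≡ 388 (mod 688)
(388)^3 ≡ 560 (mod 688)

560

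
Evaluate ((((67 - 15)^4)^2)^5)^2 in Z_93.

67 - 15 = 52
(52)^4 ≡ 49 (mod 93)
(49)^2 ≡ 76 (mod 93)
(76)^5 ≡ 67 (mod 93)
(67)^2 ≡ 25 (mod 93)

25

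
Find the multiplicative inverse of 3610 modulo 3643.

3091

Run the extended Euclidean algorithm:
3643 = 1·3610 + 33
3610 = 109·33 + 13
33 = 2·13 + 7
13 = 1·7 + 6
7 = 1·6 + 1
6 = 6·1 + 0
gcd(3610, 3643) = 1, so the inverse exists.
Back-substitute for 1:
1 = 1·7 − 1·6
  = −1·13 + 2·7
  = 2·33 − 5·13
  = −5·3610 + 547·33
  = 547·3643 − 552·3610
So 3610⁻¹ ≡ −552 ≡ 3091 (mod 3643).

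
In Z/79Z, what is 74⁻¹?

By the extended Euclidean algorithm:
79 = 1*74 + 5
74 = 14*5 + 4
5 = 1*4 + 1
4 = 4*1 + 0
gcd(74, 79) = 1, so the inverse exists.
Bézout: 1 = 15*79 − 16*74.
So 74⁻¹ ≡ −16 ≡ 63 (mod 79).

63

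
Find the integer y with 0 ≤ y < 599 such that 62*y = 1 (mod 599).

By the extended Euclidean algorithm:
599 = 9·62 + 41
62 = 1·41 + 21
41 = 1·21 + 20
21 = 1·20 + 1
20 = 20·1 + 0
gcd(62, 599) = 1, so the inverse exists.
Back-substitute for 1:
1 = 1·21 − 1·20
  = −1·41 + 2·21
  = 2·62 − 3·41
  = −3·599 + 29·62
So 62⁻¹ ≡ 29 (mod 599).

29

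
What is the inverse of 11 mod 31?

17

31 = 2·11 + 9
11 = 1·9 + 2
9 = 4·2 + 1
2 = 2·1 + 0
gcd(11, 31) = 1, so the inverse exists.
Bézout: 1 = 5·31 − 14·11.
So 11⁻¹ ≡ −14 ≡ 17 (mod 31).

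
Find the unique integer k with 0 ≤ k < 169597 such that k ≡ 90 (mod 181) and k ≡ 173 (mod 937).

181⁻¹ mod 937: 181*849 ≡ 1 (mod 937), so 181⁻¹ ≡ 849.
k = 90 + 181*((173 − 90)*849 mod 937) = 90 + 181*192 = 34842.

34842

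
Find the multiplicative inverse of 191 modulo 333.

68

333 = 1×191 + 142
191 = 1×142 + 49
142 = 2×49 + 44
49 = 1×44 + 5
44 = 8×5 + 4
5 = 1×4 + 1
4 = 4×1 + 0
gcd(191, 333) = 1, so the inverse exists.
Back-substitute for 1:
1 = 1×5 − 1×4
  = −1×44 + 9×5
  = 9×49 − 10×44
  = −10×142 + 29×49
  = 29×191 − 39×142
  = −39×333 + 68×191
So 191⁻¹ ≡ 68 (mod 333).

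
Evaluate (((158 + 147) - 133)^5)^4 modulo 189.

158 + 147 = 305 ≡ 116 (mod 189)
116 - 133 = -17 ≡ 172 (mod 189)
(172)^5 ≡ 100 (mod 189)
(100)^4 ≡ 100 (mod 189)

100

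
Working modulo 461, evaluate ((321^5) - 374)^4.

457

(321)^5 ≡ 423 (mod 461)
423 - 374 = 49
(49)^4 ≡ 457 (mod 461)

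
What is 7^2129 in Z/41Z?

13

By square-and-multiply:
2129 in binary is 100001010001, i.e. 2129 = 2048 + 64 + 16 + 1.
7^1 ≡ 7 (mod 41)
7^2 ≡ 7^2 = 49 ≡ 8 (mod 41)
7^4 ≡ 8^2 = 64 ≡ 23 (mod 41)
7^8 ≡ 23^2 = 529 ≡ 37 (mod 41)
7^16 ≡ 37^2 = 1369 ≡ 16 (mod 41)
7^32 ≡ 16^2 = 256 ≡ 10 (mod 41)
7^64 ≡ 10^2 = 100 ≡ 18 (mod 41)
7^128 ≡ 18^2 = 324 ≡ 37 (mod 41)
7^256 ≡ 37^2 = 1369 ≡ 16 (mod 41)
7^512 ≡ 16^2 = 256 ≡ 10 (mod 41)
7^1024 ≡ 10^2 = 100 ≡ 18 (mod 41)
7^2048 ≡ 18^2 = 324 ≡ 37 (mod 41)
7^2129 = 7^2048 * 7^64 * 7^16 * 7^1 ≡ 37 * 18 * 16 * 7 (mod 41).
Accumulate the product:
37 * 18 = 666 ≡ 10
10 * 16 = 160 ≡ 37
37 * 7 = 259 ≡ 13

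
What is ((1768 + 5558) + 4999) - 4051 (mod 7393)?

1768 + 5558 = 7326
7326 + 4999 = 12325 ≡ 4932 (mod 7393)
4932 - 4051 = 881

881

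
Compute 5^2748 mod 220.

125

By square-and-multiply:
2748 in binary is 101010111100, i.e. 2748 = 2048 + 512 + 128 + 32 + 16 + 8 + 4.
5^1 ≡ 5 (mod 220)
5^2 ≡ 5^2 = 25 (mod 220)
5^4 ≡ 25^2 = 625 ≡ 185 (mod 220)
5^8 ≡ 185^2 = 34225 ≡ 125 (mod 220)
5^16 ≡ 125^2 = 15625 ≡ 5 (mod 220)
5^32 ≡ 5^2 = 25 (mod 220)
5^64 ≡ 25^2 = 625 ≡ 185 (mod 220)
5^128 ≡ 185^2 = 34225 ≡ 125 (mod 220)
5^256 ≡ 125^2 = 15625 ≡ 5 (mod 220)
5^512 ≡ 5^2 = 25 (mod 220)
5^1024 ≡ 25^2 = 625 ≡ 185 (mod 220)
5^2048 ≡ 185^2 = 34225 ≡ 125 (mod 220)
5^2748 = 5^2048 × 5^512 × 5^128 × 5^32 × 5^16 × 5^8 × 5^4 ≡ 125 × 25 × 125 × 25 × 5 × 125 × 185 (mod 220).
Accumulate the product:
125 × 25 = 3125 ≡ 45
45 × 125 = 5625 ≡ 125
125 × 25 = 3125 ≡ 45
45 × 5 = 225 ≡ 5
5 × 125 = 625 ≡ 185
185 × 185 = 34225 ≡ 125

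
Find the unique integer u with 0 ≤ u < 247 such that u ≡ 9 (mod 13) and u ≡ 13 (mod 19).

13⁻¹ mod 19: 13*3 ≡ 1 (mod 19), so 13⁻¹ ≡ 3.
u = 9 + 13*((13 − 9)*3 mod 19) = 9 + 13*12 = 165.

165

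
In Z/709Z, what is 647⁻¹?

709 = 1*647 + 62
647 = 10*62 + 27
62 = 2*27 + 8
27 = 3*8 + 3
8 = 2*3 + 2
3 = 1*2 + 1
2 = 2*1 + 0
gcd(647, 709) = 1, so the inverse exists.
Back-substitute for 1:
1 = 1*3 − 1*2
  = −1*8 + 3*3
  = 3*27 − 10*8
  = −10*62 + 23*27
  = 23*647 − 240*62
  = −240*709 + 263*647
So 647⁻¹ ≡ 263 (mod 709).

263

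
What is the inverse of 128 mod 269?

269 = 2×128 + 13
128 = 9×13 + 11
13 = 1×11 + 2
11 = 5×2 + 1
2 = 2×1 + 0
gcd(128, 269) = 1, so the inverse exists.
Back-substitute for 1:
1 = 1×11 − 5×2
  = −5×13 + 6×11
  = 6×128 − 59×13
  = −59×269 + 124×128
So 128⁻¹ ≡ 124 (mod 269).

124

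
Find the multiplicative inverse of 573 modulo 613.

613 = 1·573 + 40
573 = 14·40 + 13
40 = 3·13 + 1
13 = 13·1 + 0
gcd(573, 613) = 1, so the inverse exists.
Back-substitute for 1:
1 = 1·40 − 3·13
  = −3·573 + 43·40
  = 43·613 − 46·573
So 573⁻¹ ≡ −46 ≡ 567 (mod 613).

567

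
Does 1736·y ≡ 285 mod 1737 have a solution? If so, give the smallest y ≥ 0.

gcd(1736, 1737) = 1, so a unique solution mod 1737 exists.
1736⁻¹ ≡ 1736 (mod 1737).
y ≡ 1736·285 ≡ 1452 (mod 1737).

1452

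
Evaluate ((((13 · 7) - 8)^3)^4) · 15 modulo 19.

15

13 · 7 = 91 ≡ 15 (mod 19)
15 - 8 = 7
(7)^3 ≡ 1 (mod 19)
(1)^4 ≡ 1 (mod 19)
1 · 15 = 15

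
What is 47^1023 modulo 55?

1023 in binary is 1111111111, i.e. 1023 = 512 + 256 + 128 + 64 + 32 + 16 + 8 + 4 + 2 + 1.
47^1 ≡ 47 (mod 55)
47^2 ≡ 47^2 = 2209 ≡ 9 (mod 55)
47^4 ≡ 9^2 = 81 ≡ 26 (mod 55)
47^8 ≡ 26^2 = 676 ≡ 16 (mod 55)
47^16 ≡ 16^2 = 256 ≡ 36 (mod 55)
47^32 ≡ 36^2 = 1296 ≡ 31 (mod 55)
47^64 ≡ 31^2 = 961 ≡ 26 (mod 55)
47^128 ≡ 26^2 = 676 ≡ 16 (mod 55)
47^256 ≡ 16^2 = 256 ≡ 36 (mod 55)
47^512 ≡ 36^2 = 1296 ≡ 31 (mod 55)
47^1023 = 47^512 * 47^256 * 47^128 * 47^64 * 47^32 * 47^16 * 47^8 * 47^4 * 47^2 * 47^1 ≡ 31 * 36 * 16 * 26 * 31 * 36 * 16 * 26 * 9 * 47 (mod 55).
Accumulate the product:
31 * 36 = 1116 ≡ 16
16 * 16 = 256 ≡ 36
36 * 26 = 936 ≡ 1
1 * 31 = 31
31 * 36 = 1116 ≡ 16
16 * 16 = 256 ≡ 36
36 * 26 = 936 ≡ 1
1 * 9 = 9
9 * 47 = 423 ≡ 38

38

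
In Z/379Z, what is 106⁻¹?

118

Apply the Euclidean algorithm and back-substitute:
379 = 3*106 + 61
106 = 1*61 + 45
61 = 1*45 + 16
45 = 2*16 + 13
16 = 1*13 + 3
13 = 4*3 + 1
3 = 3*1 + 0
gcd(106, 379) = 1, so the inverse exists.
Back-substitute for 1:
1 = 1*13 − 4*3
  = −4*16 + 5*13
  = 5*45 − 14*16
  = −14*61 + 19*45
  = 19*106 − 33*61
  = −33*379 + 118*106
So 106⁻¹ ≡ 118 (mod 379).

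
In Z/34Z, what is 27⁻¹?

29

Apply the Euclidean algorithm and back-substitute:
34 = 1×27 + 7
27 = 3×7 + 6
7 = 1×6 + 1
6 = 6×1 + 0
gcd(27, 34) = 1, so the inverse exists.
Bézout: 1 = 4×34 − 5×27.
So 27⁻¹ ≡ −5 ≡ 29 (mod 34).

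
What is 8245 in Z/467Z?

306

8245 = 17×467 + 306, so 8245 ≡ 306 (mod 467).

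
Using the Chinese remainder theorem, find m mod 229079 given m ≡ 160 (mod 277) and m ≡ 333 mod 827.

277⁻¹ mod 827: 277·621 ≡ 1 (mod 827), so 277⁻¹ ≡ 621.
m = 160 + 277·((333 − 160)·621 mod 827) = 160 + 277·750 = 207910.

207910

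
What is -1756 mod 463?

96

-1756 = -4·463 + 96, so -1756 ≡ 96 (mod 463).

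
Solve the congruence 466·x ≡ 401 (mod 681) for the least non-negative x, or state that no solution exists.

gcd(466, 681) = 1, so a unique solution mod 681 exists.
466⁻¹ ≡ 19 (mod 681).
x ≡ 19·401 ≡ 128 (mod 681).

128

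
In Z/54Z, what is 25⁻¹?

Run the extended Euclidean algorithm:
54 = 2·25 + 4
25 = 6·4 + 1
4 = 4·1 + 0
gcd(25, 54) = 1, so the inverse exists.
Bézout: 1 = −6·54 + 13·25.
So 25⁻¹ ≡ 13 (mod 54).

13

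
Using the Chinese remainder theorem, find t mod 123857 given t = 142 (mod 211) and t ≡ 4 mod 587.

122100

211⁻¹ mod 587: 211·217 ≡ 1 (mod 587), so 211⁻¹ ≡ 217.
t = 142 + 211·((4 − 142)·217 mod 587) = 142 + 211·578 = 122100.
Check: 122100 mod 211 = 142, 122100 mod 587 = 4. ✓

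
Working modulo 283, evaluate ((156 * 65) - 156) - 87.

275

156 * 65 = 10140 ≡ 235 (mod 283)
235 - 156 = 79
79 - 87 = -8 ≡ 275 (mod 283)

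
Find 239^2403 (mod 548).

Compute successive squares:
239^1 ≡ 239 (mod 548)
239^2 ≡ 239^2 = 57121 ≡ 129 (mod 548)
239^4 ≡ 129^2 = 16641 ≡ 201 (mod 548)
239^8 ≡ 201^2 = 40401 ≡ 397 (mod 548)
239^16 ≡ 397^2 = 157609 ≡ 333 (mod 548)
239^32 ≡ 333^2 = 110889 ≡ 193 (mod 548)
239^64 ≡ 193^2 = 37249 ≡ 533 (mod 548)
239^128 ≡ 533^2 = 284089 ≡ 225 (mod 548)
239^256 ≡ 225^2 = 50625 ≡ 209 (mod 548)
239^512 ≡ 209^2 = 43681 ≡ 389 (mod 548)
239^1024 ≡ 389^2 = 151321 ≡ 73 (mod 548)
239^2048 ≡ 73^2 = 5329 ≡ 397 (mod 548)
239^2403 = 239^2048 × 239^256 × 239^64 × 239^32 × 239^2 × 239^1 ≡ 397 × 209 × 533 × 193 × 129 × 239 (mod 548).
Accumulate the product:
397 × 209 = 82973 ≡ 225
225 × 533 = 119925 ≡ 461
461 × 193 = 88973 ≡ 197
197 × 129 = 25413 ≡ 205
205 × 239 = 48995 ≡ 223

223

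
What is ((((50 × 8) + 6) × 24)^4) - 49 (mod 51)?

50 × 8 = 400 ≡ 43 (mod 51)
43 + 6 = 49
49 × 24 = 1176 ≡ 3 (mod 51)
(3)^4 ≡ 30 (mod 51)
30 - 49 = -19 ≡ 32 (mod 51)

32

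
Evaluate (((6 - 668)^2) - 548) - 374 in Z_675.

597

6 - 668 = -662 ≡ 13 (mod 675)
(13)^2 ≡ 169 (mod 675)
169 - 548 = -379 ≡ 296 (mod 675)
296 - 374 = -78 ≡ 597 (mod 675)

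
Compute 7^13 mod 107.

By square-and-multiply:
13 in binary is 1101, i.e. 13 = 8 + 4 + 1.
7^1 ≡ 7 (mod 107)
7^2 ≡ 7^2 = 49 (mod 107)
7^4 ≡ 49^2 = 2401 ≡ 47 (mod 107)
7^8 ≡ 47^2 = 2209 ≡ 69 (mod 107)
7^13 = 7^8 · 7^4 · 7^1 ≡ 69 · 47 · 7 (mod 107).
Accumulate the product:
69 · 47 = 3243 ≡ 33
33 · 7 = 231 ≡ 17

17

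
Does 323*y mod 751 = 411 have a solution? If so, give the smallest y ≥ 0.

78

gcd(323, 751) = 1, so a unique solution mod 751 exists.
323⁻¹ ≡ 658 (mod 751).
y ≡ 658*411 ≡ 78 (mod 751).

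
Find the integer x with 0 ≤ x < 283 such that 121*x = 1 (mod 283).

138

Run the extended Euclidean algorithm:
283 = 2*121 + 41
121 = 2*41 + 39
41 = 1*39 + 2
39 = 19*2 + 1
2 = 2*1 + 0
gcd(121, 283) = 1, so the inverse exists.
Back-substitute for 1:
1 = 1*39 − 19*2
  = −19*41 + 20*39
  = 20*121 − 59*41
  = −59*283 + 138*121
So 121⁻¹ ≡ 138 (mod 283).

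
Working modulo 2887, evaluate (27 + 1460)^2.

2614

27 + 1460 = 1487
(1487)^2 ≡ 2614 (mod 2887)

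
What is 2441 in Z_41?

2441 = 59*41 + 22, so 2441 ≡ 22 (mod 41).

22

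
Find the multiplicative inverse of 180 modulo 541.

541 = 3×180 + 1
180 = 180×1 + 0
gcd(180, 541) = 1, so the inverse exists.
Bézout: 1 = 1×541 − 3×180.
So 180⁻¹ ≡ −3 ≡ 538 (mod 541).

538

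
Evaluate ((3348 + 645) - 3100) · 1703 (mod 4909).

3348 + 645 = 3993
3993 - 3100 = 893
893 · 1703 = 1520779 ≡ 3898 (mod 4909)

3898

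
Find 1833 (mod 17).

1833 = 107×17 + 14, so 1833 ≡ 14 (mod 17).

14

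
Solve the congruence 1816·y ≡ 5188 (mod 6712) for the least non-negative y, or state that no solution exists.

no solution

gcd(1816, 6712) = 8, and 8 does not divide 5188.
So the congruence has no solution.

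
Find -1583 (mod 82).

-1583 = -20·82 + 57, so -1583 ≡ 57 (mod 82).

57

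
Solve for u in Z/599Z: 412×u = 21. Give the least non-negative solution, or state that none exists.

gcd(412, 599) = 1, so a unique solution mod 599 exists.
412⁻¹ ≡ 205 (mod 599).
u ≡ 205×21 ≡ 112 (mod 599).

112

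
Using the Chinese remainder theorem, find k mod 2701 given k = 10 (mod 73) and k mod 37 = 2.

73⁻¹ mod 37: 73·36 ≡ 1 (mod 37), so 73⁻¹ ≡ 36.
k = 10 + 73·((2 − 10)·36 mod 37) = 10 + 73·8 = 594.

594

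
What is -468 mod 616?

148

-468 = -1×616 + 148, so -468 ≡ 148 (mod 616).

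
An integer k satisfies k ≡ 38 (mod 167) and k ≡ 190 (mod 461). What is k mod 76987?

167⁻¹ mod 461: 167*196 ≡ 1 (mod 461), so 167⁻¹ ≡ 196.
k = 38 + 167*((190 − 38)*196 mod 461) = 38 + 167*288 = 48134.

48134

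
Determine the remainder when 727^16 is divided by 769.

Using repeated squaring:
727^1 ≡ 727 (mod 769)
727^2 ≡ 727^2 = 528529 ≡ 226 (mod 769)
727^4 ≡ 226^2 = 51076 ≡ 322 (mod 769)
727^8 ≡ 322^2 = 103684 ≡ 638 (mod 769)
727^16 ≡ 638^2 = 407044 ≡ 243 (mod 769)
So 727^16 ≡ 243 (mod 769).

243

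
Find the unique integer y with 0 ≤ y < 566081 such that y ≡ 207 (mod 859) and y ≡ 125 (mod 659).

859⁻¹ mod 659: 859·201 ≡ 1 (mod 659), so 859⁻¹ ≡ 201.
y = 207 + 859·((125 − 207)·201 mod 659) = 207 + 859·652 = 560275.

560275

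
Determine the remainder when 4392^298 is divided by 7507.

298 in binary is 100101010, i.e. 298 = 256 + 32 + 8 + 2.
4392^1 ≡ 4392 (mod 7507)
4392^2 ≡ 4392^2 = 19289664 ≡ 4181 (mod 7507)
4392^4 ≡ 4181^2 = 17480761 ≡ 4465 (mod 7507)
4392^8 ≡ 4465^2 = 19936225 ≡ 5140 (mod 7507)
4392^16 ≡ 5140^2 = 26419600 ≡ 2467 (mod 7507)
4392^32 ≡ 2467^2 = 6086089 ≡ 5419 (mod 7507)
4392^64 ≡ 5419^2 = 29365561 ≡ 5684 (mod 7507)
4392^128 ≡ 5684^2 = 32307856 ≡ 5235 (mod 7507)
4392^256 ≡ 5235^2 = 27405225 ≡ 4675 (mod 7507)
4392^298 = 4392^256 · 4392^32 · 4392^8 · 4392^2 ≡ 4675 · 5419 · 5140 · 4181 (mod 7507).
Accumulate the product:
4675 · 5419 = 25333825 ≡ 5207
5207 · 5140 = 26763980 ≡ 1525
1525 · 4181 = 6376025 ≡ 2582

2582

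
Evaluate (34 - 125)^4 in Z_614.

371

34 - 125 = -91 ≡ 523 (mod 614)
(523)^4 ≡ 371 (mod 614)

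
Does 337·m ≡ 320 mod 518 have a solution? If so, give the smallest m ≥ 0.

376

gcd(337, 518) = 1, so a unique solution mod 518 exists.
337⁻¹ ≡ 435 (mod 518).
m ≡ 435·320 ≡ 376 (mod 518).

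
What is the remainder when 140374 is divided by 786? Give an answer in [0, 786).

140374 = 178×786 + 466, so 140374 ≡ 466 (mod 786).

466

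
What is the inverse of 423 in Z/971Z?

971 = 2·423 + 125
423 = 3·125 + 48
125 = 2·48 + 29
48 = 1·29 + 19
29 = 1·19 + 10
19 = 1·10 + 9
10 = 1·9 + 1
9 = 9·1 + 0
gcd(423, 971) = 1, so the inverse exists.
Back-substitute for 1:
1 = 1·10 − 1·9
  = −1·19 + 2·10
  = 2·29 − 3·19
  = −3·48 + 5·29
  = 5·125 − 13·48
  = −13·423 + 44·125
  = 44·971 − 101·423
So 423⁻¹ ≡ −101 ≡ 870 (mod 971).

870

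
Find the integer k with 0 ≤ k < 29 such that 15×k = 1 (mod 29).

29 = 1×15 + 14
15 = 1×14 + 1
14 = 14×1 + 0
gcd(15, 29) = 1, so the inverse exists.
Back-substitute for 1:
1 = 1×15 − 1×14
  = −1×29 + 2×15
So 15⁻¹ ≡ 2 (mod 29).

2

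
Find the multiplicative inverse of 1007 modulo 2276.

999

2276 = 2·1007 + 262
1007 = 3·262 + 221
262 = 1·221 + 41
221 = 5·41 + 16
41 = 2·16 + 9
16 = 1·9 + 7
9 = 1·7 + 2
7 = 3·2 + 1
2 = 2·1 + 0
gcd(1007, 2276) = 1, so the inverse exists.
Back-substitute for 1:
1 = 1·7 − 3·2
  = −3·9 + 4·7
  = 4·16 − 7·9
  = −7·41 + 18·16
  = 18·221 − 97·41
  = −97·262 + 115·221
  = 115·1007 − 442·262
  = −442·2276 + 999·1007
So 1007⁻¹ ≡ 999 (mod 2276).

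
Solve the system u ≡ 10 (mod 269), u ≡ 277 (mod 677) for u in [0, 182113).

269⁻¹ mod 677: 269×526 ≡ 1 (mod 677), so 269⁻¹ ≡ 526.
u = 10 + 269×((277 − 10)×526 mod 677) = 10 + 269×303 = 81517.
Check: 81517 mod 269 = 10, 81517 mod 677 = 277. ✓

81517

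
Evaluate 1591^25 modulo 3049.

By square-and-multiply:
25 in binary is 11001, i.e. 25 = 16 + 8 + 1.
1591^1 ≡ 1591 (mod 3049)
1591^2 ≡ 1591^2 = 2531281 ≡ 611 (mod 3049)
1591^4 ≡ 611^2 = 373321 ≡ 1343 (mod 3049)
1591^8 ≡ 1343^2 = 1803649 ≡ 1690 (mod 3049)
1591^16 ≡ 1690^2 = 2856100 ≡ 2236 (mod 3049)
1591^25 = 1591^16 · 1591^8 · 1591^1 ≡ 2236 · 1690 · 1591 (mod 3049).
Accumulate the product:
2236 · 1690 = 3778840 ≡ 1129
1129 · 1591 = 1796239 ≡ 378

378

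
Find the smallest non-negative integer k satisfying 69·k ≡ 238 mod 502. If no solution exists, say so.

18

gcd(69, 502) = 1, so a unique solution mod 502 exists.
69⁻¹ ≡ 211 (mod 502).
k ≡ 211·238 ≡ 18 (mod 502).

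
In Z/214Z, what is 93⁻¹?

191

By the extended Euclidean algorithm:
214 = 2*93 + 28
93 = 3*28 + 9
28 = 3*9 + 1
9 = 9*1 + 0
gcd(93, 214) = 1, so the inverse exists.
Bézout: 1 = 10*214 − 23*93.
So 93⁻¹ ≡ −23 ≡ 191 (mod 214).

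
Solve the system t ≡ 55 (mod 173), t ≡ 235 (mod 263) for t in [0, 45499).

45208

173⁻¹ mod 263: 173*225 ≡ 1 (mod 263), so 173⁻¹ ≡ 225.
t = 55 + 173*((235 − 55)*225 mod 263) = 55 + 173*261 = 45208.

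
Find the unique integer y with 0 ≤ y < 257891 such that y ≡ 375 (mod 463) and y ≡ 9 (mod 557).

463⁻¹ mod 557: 463*397 ≡ 1 (mod 557), so 463⁻¹ ≡ 397.
y = 375 + 463*((9 − 375)*397 mod 557) = 375 + 463*75 = 35100.

35100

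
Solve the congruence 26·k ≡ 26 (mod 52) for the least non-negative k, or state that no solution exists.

gcd(26, 52) = 26, and 26 | 26, so solutions exist.
Divide through by 26: 1·k ≡ 1 mod 2.
1⁻¹ ≡ 1 (mod 2).
k ≡ 1·1 ≡ 1 (mod 2).
The smallest non-negative solution is k = 1.

1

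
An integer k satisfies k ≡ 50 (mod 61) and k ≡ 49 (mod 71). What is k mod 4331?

3954

61⁻¹ mod 71: 61·7 ≡ 1 (mod 71), so 61⁻¹ ≡ 7.
k = 50 + 61·((49 − 50)·7 mod 71) = 50 + 61·64 = 3954.
Check: 3954 mod 61 = 50, 3954 mod 71 = 49. ✓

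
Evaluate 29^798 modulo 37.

36

798 in binary is 1100011110, i.e. 798 = 512 + 256 + 16 + 8 + 4 + 2.
29^1 ≡ 29 (mod 37)
29^2 ≡ 29^2 = 841 ≡ 27 (mod 37)
29^4 ≡ 27^2 = 729 ≡ 26 (mod 37)
29^8 ≡ 26^2 = 676 ≡ 10 (mod 37)
29^16 ≡ 10^2 = 100 ≡ 26 (mod 37)
29^32 ≡ 26^2 = 676 ≡ 10 (mod 37)
29^64 ≡ 10^2 = 100 ≡ 26 (mod 37)
29^128 ≡ 26^2 = 676 ≡ 10 (mod 37)
29^256 ≡ 10^2 = 100 ≡ 26 (mod 37)
29^512 ≡ 26^2 = 676 ≡ 10 (mod 37)
29^798 = 29^512 × 29^256 × 29^16 × 29^8 × 29^4 × 29^2 ≡ 10 × 26 × 26 × 10 × 26 × 27 (mod 37).
Accumulate the product:
10 × 26 = 260 ≡ 1
1 × 26 = 26
26 × 10 = 260 ≡ 1
1 × 26 = 26
26 × 27 = 702 ≡ 36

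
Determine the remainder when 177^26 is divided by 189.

26 in binary is 11010, i.e. 26 = 16 + 8 + 2.
177^1 ≡ 177 (mod 189)
177^2 ≡ 177^2 = 31329 ≡ 144 (mod 189)
177^4 ≡ 144^2 = 20736 ≡ 135 (mod 189)
177^8 ≡ 135^2 = 18225 ≡ 81 (mod 189)
177^16 ≡ 81^2 = 6561 ≡ 135 (mod 189)
177^26 = 177^16 · 177^8 · 177^2 ≡ 135 · 81 · 144 (mod 189).
Accumulate the product:
135 · 81 = 10935 ≡ 162
162 · 144 = 23328 ≡ 81

81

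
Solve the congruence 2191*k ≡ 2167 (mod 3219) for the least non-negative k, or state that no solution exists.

gcd(2191, 3219) = 1, so a unique solution mod 3219 exists.
2191⁻¹ ≡ 310 (mod 3219).
k ≡ 310*2167 ≡ 2218 (mod 3219).

2218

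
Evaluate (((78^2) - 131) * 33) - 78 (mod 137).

(78)^2 ≡ 56 (mod 137)
56 - 131 = -75 ≡ 62 (mod 137)
62 * 33 = 2046 ≡ 128 (mod 137)
128 - 78 = 50

50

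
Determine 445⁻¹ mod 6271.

5200

6271 = 14×445 + 41
445 = 10×41 + 35
41 = 1×35 + 6
35 = 5×6 + 5
6 = 1×5 + 1
5 = 5×1 + 0
gcd(445, 6271) = 1, so the inverse exists.
Bézout: 1 = 76×6271 − 1071×445.
So 445⁻¹ ≡ −1071 ≡ 5200 (mod 6271).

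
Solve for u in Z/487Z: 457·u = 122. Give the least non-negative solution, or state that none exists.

gcd(457, 487) = 1, so a unique solution mod 487 exists.
457⁻¹ ≡ 211 (mod 487).
u ≡ 211·122 ≡ 418 (mod 487).

418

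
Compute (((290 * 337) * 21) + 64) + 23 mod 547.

290 * 337 = 97730 ≡ 364 (mod 547)
364 * 21 = 7644 ≡ 533 (mod 547)
533 + 64 = 597 ≡ 50 (mod 547)
50 + 23 = 73

73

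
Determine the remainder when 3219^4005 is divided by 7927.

By square-and-multiply:
3219^1 ≡ 3219 (mod 7927)
3219^2 ≡ 3219^2 = 10361961 ≡ 1372 (mod 7927)
3219^4 ≡ 1372^2 = 1882384 ≡ 3685 (mod 7927)
3219^8 ≡ 3685^2 = 13579225 ≡ 274 (mod 7927)
3219^16 ≡ 274^2 = 75076 ≡ 3733 (mod 7927)
3219^32 ≡ 3733^2 = 13935289 ≡ 7550 (mod 7927)
3219^64 ≡ 7550^2 = 57002500 ≡ 7370 (mod 7927)
3219^128 ≡ 7370^2 = 54316900 ≡ 1096 (mod 7927)
3219^256 ≡ 1096^2 = 1201216 ≡ 4239 (mod 7927)
3219^512 ≡ 4239^2 = 17969121 ≡ 6539 (mod 7927)
3219^1024 ≡ 6539^2 = 42758521 ≡ 283 (mod 7927)
3219^2048 ≡ 283^2 = 80089 ≡ 819 (mod 7927)
3219^4005 = 3219^2048 × 3219^1024 × 3219^512 × 3219^256 × 3219^128 × 3219^32 × 3219^4 × 3219^1 ≡ 819 × 283 × 6539 × 4239 × 1096 × 7550 × 3685 × 3219 (mod 7927).
Accumulate the product:
819 × 283 = 231777 ≡ 1894
1894 × 6539 = 12384866 ≡ 2892
2892 × 4239 = 12259188 ≡ 4046
4046 × 1096 = 4434416 ≡ 3223
3223 × 7550 = 24333650 ≡ 5687
5687 × 3685 = 20956595 ≡ 5534
5534 × 3219 = 17813946 ≡ 1977

1977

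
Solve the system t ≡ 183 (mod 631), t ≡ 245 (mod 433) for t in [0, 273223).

138372

631⁻¹ mod 433: 631×234 ≡ 1 (mod 433), so 631⁻¹ ≡ 234.
t = 183 + 631×((245 − 183)×234 mod 433) = 183 + 631×219 = 138372.
Check: 138372 mod 631 = 183, 138372 mod 433 = 245. ✓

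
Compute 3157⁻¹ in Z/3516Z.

2233

Apply the Euclidean algorithm and back-substitute:
3516 = 1*3157 + 359
3157 = 8*359 + 285
359 = 1*285 + 74
285 = 3*74 + 63
74 = 1*63 + 11
63 = 5*11 + 8
11 = 1*8 + 3
8 = 2*3 + 2
3 = 1*2 + 1
2 = 2*1 + 0
gcd(3157, 3516) = 1, so the inverse exists.
Back-substitute for 1:
1 = 1*3 − 1*2
  = −1*8 + 3*3
  = 3*11 − 4*8
  = −4*63 + 23*11
  = 23*74 − 27*63
  = −27*285 + 104*74
  = 104*359 − 131*285
  = −131*3157 + 1152*359
  = 1152*3516 − 1283*3157
So 3157⁻¹ ≡ −1283 ≡ 2233 (mod 3516).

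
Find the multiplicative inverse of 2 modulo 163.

82

Apply the Euclidean algorithm and back-substitute:
163 = 81×2 + 1
2 = 2×1 + 0
gcd(2, 163) = 1, so the inverse exists.
Back-substitute for 1:
1 = 1×163 − 81×2
So 2⁻¹ ≡ −81 ≡ 82 (mod 163).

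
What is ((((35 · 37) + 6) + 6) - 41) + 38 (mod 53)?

35 · 37 = 1295 ≡ 23 (mod 53)
23 + 6 = 29
29 + 6 = 35
35 - 41 = -6 ≡ 47 (mod 53)
47 + 38 = 85 ≡ 32 (mod 53)

32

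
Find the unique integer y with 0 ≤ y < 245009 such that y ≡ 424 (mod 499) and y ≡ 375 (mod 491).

89246

499⁻¹ mod 491: 499×307 ≡ 1 (mod 491), so 499⁻¹ ≡ 307.
y = 424 + 499×((375 − 424)×307 mod 491) = 424 + 499×178 = 89246.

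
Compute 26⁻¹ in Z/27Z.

26

Run the extended Euclidean algorithm:
27 = 1·26 + 1
26 = 26·1 + 0
gcd(26, 27) = 1, so the inverse exists.
Bézout: 1 = 1·27 − 1·26.
So 26⁻¹ ≡ −1 ≡ 26 (mod 27).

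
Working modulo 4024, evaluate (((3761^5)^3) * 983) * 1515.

2925

(3761)^5 ≡ 3601 (mod 4024)
(3601)^3 ≡ 449 (mod 4024)
449 * 983 = 441367 ≡ 2751 (mod 4024)
2751 * 1515 = 4167765 ≡ 2925 (mod 4024)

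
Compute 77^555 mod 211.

77^1 ≡ 77 (mod 211)
77^2 ≡ 77^2 = 5929 ≡ 21 (mod 211)
77^4 ≡ 21^2 = 441 ≡ 19 (mod 211)
77^8 ≡ 19^2 = 361 ≡ 150 (mod 211)
77^16 ≡ 150^2 = 22500 ≡ 134 (mod 211)
77^32 ≡ 134^2 = 17956 ≡ 21 (mod 211)
77^64 ≡ 21^2 = 441 ≡ 19 (mod 211)
77^128 ≡ 19^2 = 361 ≡ 150 (mod 211)
77^256 ≡ 150^2 = 22500 ≡ 134 (mod 211)
77^512 ≡ 134^2 = 17956 ≡ 21 (mod 211)
77^555 = 77^512 · 77^32 · 77^8 · 77^2 · 77^1 ≡ 21 · 21 · 150 · 21 · 77 (mod 211).
Accumulate the product:
21 · 21 = 441 ≡ 19
19 · 150 = 2850 ≡ 107
107 · 21 = 2247 ≡ 137
137 · 77 = 10549 ≡ 210

210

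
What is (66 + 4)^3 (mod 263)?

48

66 + 4 = 70
(70)^3 ≡ 48 (mod 263)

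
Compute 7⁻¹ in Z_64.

55

Run the extended Euclidean algorithm:
64 = 9*7 + 1
7 = 7*1 + 0
gcd(7, 64) = 1, so the inverse exists.
Back-substitute for 1:
1 = 1*64 − 9*7
So 7⁻¹ ≡ −9 ≡ 55 (mod 64).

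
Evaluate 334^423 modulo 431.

372

Using repeated squaring:
423 in binary is 110100111, i.e. 423 = 256 + 128 + 32 + 4 + 2 + 1.
334^1 ≡ 334 (mod 431)
334^2 ≡ 334^2 = 111556 ≡ 358 (mod 431)
334^4 ≡ 358^2 = 128164 ≡ 157 (mod 431)
334^8 ≡ 157^2 = 24649 ≡ 82 (mod 431)
334^16 ≡ 82^2 = 6724 ≡ 259 (mod 431)
334^32 ≡ 259^2 = 67081 ≡ 276 (mod 431)
334^64 ≡ 276^2 = 76176 ≡ 320 (mod 431)
334^128 ≡ 320^2 = 102400 ≡ 253 (mod 431)
334^256 ≡ 253^2 = 64009 ≡ 221 (mod 431)
334^423 = 334^256 · 334^128 · 334^32 · 334^4 · 334^2 · 334^1 ≡ 221 · 253 · 276 · 157 · 358 · 334 (mod 431).
Accumulate the product:
221 · 253 = 55913 ≡ 314
314 · 276 = 86664 ≡ 33
33 · 157 = 5181 ≡ 9
9 · 358 = 3222 ≡ 205
205 · 334 = 68470 ≡ 372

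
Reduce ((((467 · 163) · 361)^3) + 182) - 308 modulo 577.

467 · 163 = 76121 ≡ 534 (mod 577)
534 · 361 = 192774 ≡ 56 (mod 577)
(56)^3 ≡ 208 (mod 577)
208 + 182 = 390
390 - 308 = 82

82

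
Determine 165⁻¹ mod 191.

191 = 1*165 + 26
165 = 6*26 + 9
26 = 2*9 + 8
9 = 1*8 + 1
8 = 8*1 + 0
gcd(165, 191) = 1, so the inverse exists.
Back-substitute for 1:
1 = 1*9 − 1*8
  = −1*26 + 3*9
  = 3*165 − 19*26
  = −19*191 + 22*165
So 165⁻¹ ≡ 22 (mod 191).

22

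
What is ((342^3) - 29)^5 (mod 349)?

264

(342)^3 ≡ 6 (mod 349)
6 - 29 = -23 ≡ 326 (mod 349)
(326)^5 ≡ 264 (mod 349)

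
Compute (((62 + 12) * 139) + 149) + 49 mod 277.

235

62 + 12 = 74
74 * 139 = 10286 ≡ 37 (mod 277)
37 + 149 = 186
186 + 49 = 235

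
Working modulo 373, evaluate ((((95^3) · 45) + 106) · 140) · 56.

(95)^3 ≡ 221 (mod 373)
221 · 45 = 9945 ≡ 247 (mod 373)
247 + 106 = 353
353 · 140 = 49420 ≡ 184 (mod 373)
184 · 56 = 10304 ≡ 233 (mod 373)

233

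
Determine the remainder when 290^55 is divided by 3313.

55 in binary is 110111, i.e. 55 = 32 + 16 + 4 + 2 + 1.
290^1 ≡ 290 (mod 3313)
290^2 ≡ 290^2 = 84100 ≡ 1275 (mod 3313)
290^4 ≡ 1275^2 = 1625625 ≡ 2255 (mod 3313)
290^8 ≡ 2255^2 = 5085025 ≡ 2883 (mod 3313)
290^16 ≡ 2883^2 = 8311689 ≡ 2685 (mod 3313)
290^32 ≡ 2685^2 = 7209225 ≡ 137 (mod 3313)
290^55 = 290^32 · 290^16 · 290^4 · 290^2 · 290^1 ≡ 137 · 2685 · 2255 · 1275 · 290 (mod 3313).
Accumulate the product:
137 · 2685 = 367845 ≡ 102
102 · 2255 = 230010 ≡ 1413
1413 · 1275 = 1801575 ≡ 2616
2616 · 290 = 758640 ≡ 3276

3276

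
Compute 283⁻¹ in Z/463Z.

18

463 = 1*283 + 180
283 = 1*180 + 103
180 = 1*103 + 77
103 = 1*77 + 26
77 = 2*26 + 25
26 = 1*25 + 1
25 = 25*1 + 0
gcd(283, 463) = 1, so the inverse exists.
Back-substitute for 1:
1 = 1*26 − 1*25
  = −1*77 + 3*26
  = 3*103 − 4*77
  = −4*180 + 7*103
  = 7*283 − 11*180
  = −11*463 + 18*283
So 283⁻¹ ≡ 18 (mod 463).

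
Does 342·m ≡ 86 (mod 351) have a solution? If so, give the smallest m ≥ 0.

no solution

gcd(342, 351) = 9, and 9 does not divide 86.
So the congruence has no solution.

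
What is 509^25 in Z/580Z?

By square-and-multiply:
509^1 ≡ 509 (mod 580)
509^2 ≡ 509^2 = 259081 ≡ 401 (mod 580)
509^4 ≡ 401^2 = 160801 ≡ 141 (mod 580)
509^8 ≡ 141^2 = 19881 ≡ 161 (mod 580)
509^16 ≡ 161^2 = 25921 ≡ 401 (mod 580)
509^25 = 509^16 · 509^8 · 509^1 ≡ 401 · 161 · 509 (mod 580).
Accumulate the product:
401 · 161 = 64561 ≡ 181
181 · 509 = 92129 ≡ 489

489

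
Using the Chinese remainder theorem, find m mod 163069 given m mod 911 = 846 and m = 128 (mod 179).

911⁻¹ mod 179: 911×56 ≡ 1 (mod 179), so 911⁻¹ ≡ 56.
m = 846 + 911×((128 − 846)×56 mod 179) = 846 + 911×67 = 61883.
Check: 61883 mod 911 = 846, 61883 mod 179 = 128. ✓

61883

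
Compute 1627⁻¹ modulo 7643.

1569

By the extended Euclidean algorithm:
7643 = 4×1627 + 1135
1627 = 1×1135 + 492
1135 = 2×492 + 151
492 = 3×151 + 39
151 = 3×39 + 34
39 = 1×34 + 5
34 = 6×5 + 4
5 = 1×4 + 1
4 = 4×1 + 0
gcd(1627, 7643) = 1, so the inverse exists.
Back-substitute for 1:
1 = 1×5 − 1×4
  = −1×34 + 7×5
  = 7×39 − 8×34
  = −8×151 + 31×39
  = 31×492 − 101×151
  = −101×1135 + 233×492
  = 233×1627 − 334×1135
  = −334×7643 + 1569×1627
So 1627⁻¹ ≡ 1569 (mod 7643).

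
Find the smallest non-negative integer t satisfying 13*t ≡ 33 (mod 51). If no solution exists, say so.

30

gcd(13, 51) = 1, so a unique solution mod 51 exists.
13⁻¹ ≡ 4 (mod 51).
t ≡ 4*33 ≡ 30 (mod 51).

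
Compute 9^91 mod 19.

91 in binary is 1011011, i.e. 91 = 64 + 16 + 8 + 2 + 1.
9^1 ≡ 9 (mod 19)
9^2 ≡ 9^2 = 81 ≡ 5 (mod 19)
9^4 ≡ 5^2 = 25 ≡ 6 (mod 19)
9^8 ≡ 6^2 = 36 ≡ 17 (mod 19)
9^16 ≡ 17^2 = 289 ≡ 4 (mod 19)
9^32 ≡ 4^2 = 16 (mod 19)
9^64 ≡ 16^2 = 256 ≡ 9 (mod 19)
9^91 = 9^64 · 9^16 · 9^8 · 9^2 · 9^1 ≡ 9 · 4 · 17 · 5 · 9 (mod 19).
Accumulate the product:
9 · 4 = 36 ≡ 17
17 · 17 = 289 ≡ 4
4 · 5 = 20 ≡ 1
1 · 9 = 9

9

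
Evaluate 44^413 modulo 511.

354

Compute successive squares:
44^1 ≡ 44 (mod 511)
44^2 ≡ 44^2 = 1936 ≡ 403 (mod 511)
44^4 ≡ 403^2 = 162409 ≡ 422 (mod 511)
44^8 ≡ 422^2 = 178084 ≡ 256 (mod 511)
44^16 ≡ 256^2 = 65536 ≡ 128 (mod 511)
44^32 ≡ 128^2 = 16384 ≡ 32 (mod 511)
44^64 ≡ 32^2 = 1024 ≡ 2 (mod 511)
44^128 ≡ 2^2 = 4 (mod 511)
44^256 ≡ 4^2 = 16 (mod 511)
44^413 = 44^256 × 44^128 × 44^16 × 44^8 × 44^4 × 44^1 ≡ 16 × 4 × 128 × 256 × 422 × 44 (mod 511).
Accumulate the product:
16 × 4 = 64
64 × 128 = 8192 ≡ 16
16 × 256 = 4096 ≡ 8
8 × 422 = 3376 ≡ 310
310 × 44 = 13640 ≡ 354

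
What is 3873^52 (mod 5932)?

5705

By square-and-multiply:
3873^1 ≡ 3873 (mod 5932)
3873^2 ≡ 3873^2 = 15000129 ≡ 4033 (mod 5932)
3873^4 ≡ 4033^2 = 16265089 ≡ 5477 (mod 5932)
3873^8 ≡ 5477^2 = 29997529 ≡ 5337 (mod 5932)
3873^16 ≡ 5337^2 = 28483569 ≡ 4037 (mod 5932)
3873^32 ≡ 4037^2 = 16297369 ≡ 2165 (mod 5932)
3873^52 = 3873^32 * 3873^16 * 3873^4 ≡ 2165 * 4037 * 5477 (mod 5932).
Accumulate the product:
2165 * 4037 = 8740105 ≡ 2269
2269 * 5477 = 12427313 ≡ 5705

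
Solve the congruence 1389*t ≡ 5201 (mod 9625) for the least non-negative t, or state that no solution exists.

6559

gcd(1389, 9625) = 1, so a unique solution mod 9625 exists.
1389⁻¹ ≡ 2259 (mod 9625).
t ≡ 2259*5201 ≡ 6559 (mod 9625).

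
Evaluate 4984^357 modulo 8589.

5383

Compute successive squares:
4984^1 ≡ 4984 (mod 8589)
4984^2 ≡ 4984^2 = 24840256 ≡ 868 (mod 8589)
4984^4 ≡ 868^2 = 753424 ≡ 6181 (mod 8589)
4984^8 ≡ 6181^2 = 38204761 ≡ 889 (mod 8589)
4984^16 ≡ 889^2 = 790321 ≡ 133 (mod 8589)
4984^32 ≡ 133^2 = 17689 ≡ 511 (mod 8589)
4984^64 ≡ 511^2 = 261121 ≡ 3451 (mod 8589)
4984^128 ≡ 3451^2 = 11909401 ≡ 5047 (mod 8589)
4984^256 ≡ 5047^2 = 25472209 ≡ 5824 (mod 8589)
4984^357 = 4984^256 × 4984^64 × 4984^32 × 4984^4 × 4984^1 ≡ 5824 × 3451 × 511 × 6181 × 4984 (mod 8589).
Accumulate the product:
5824 × 3451 = 20098624 ≡ 364
364 × 511 = 186004 ≡ 5635
5635 × 6181 = 34829935 ≡ 1540
1540 × 4984 = 7675360 ≡ 5383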